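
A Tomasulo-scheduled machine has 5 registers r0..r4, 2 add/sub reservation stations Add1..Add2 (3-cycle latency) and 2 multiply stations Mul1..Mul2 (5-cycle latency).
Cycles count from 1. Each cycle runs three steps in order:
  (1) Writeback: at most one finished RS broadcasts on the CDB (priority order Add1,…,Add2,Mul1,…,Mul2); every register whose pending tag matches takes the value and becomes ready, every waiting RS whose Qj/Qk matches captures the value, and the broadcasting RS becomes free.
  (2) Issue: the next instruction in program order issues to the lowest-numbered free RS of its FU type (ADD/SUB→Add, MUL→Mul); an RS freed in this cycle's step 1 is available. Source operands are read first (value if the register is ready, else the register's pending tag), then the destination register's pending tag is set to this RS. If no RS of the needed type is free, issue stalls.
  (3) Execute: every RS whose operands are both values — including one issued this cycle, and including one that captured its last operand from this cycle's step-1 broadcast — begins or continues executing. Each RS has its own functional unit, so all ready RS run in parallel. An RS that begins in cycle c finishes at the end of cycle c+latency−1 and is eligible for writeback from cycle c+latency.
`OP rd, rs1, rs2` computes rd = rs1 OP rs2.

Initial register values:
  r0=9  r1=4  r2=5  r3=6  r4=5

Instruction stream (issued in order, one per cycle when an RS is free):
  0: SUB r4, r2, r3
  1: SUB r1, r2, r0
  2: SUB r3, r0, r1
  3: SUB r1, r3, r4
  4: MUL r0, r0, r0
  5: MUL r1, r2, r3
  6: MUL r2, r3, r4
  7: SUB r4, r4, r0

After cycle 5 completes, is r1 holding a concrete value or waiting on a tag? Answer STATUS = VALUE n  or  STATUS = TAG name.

STATUS = TAG Add2

cycle 1: issue SUB r4<-Add1 // r0:9,r1:4,r2:5,r3:6,r4:Add1
cycle 2: issue SUB r1<-Add2 // r0:9,r1:Add2,r2:5,r3:6,r4:Add1
cycle 3: stall // r0:9,r1:Add2,r2:5,r3:6,r4:Add1
cycle 4: CDB Add1=-1; issue SUB r3<-Add1 // r0:9,r1:Add2,r2:5,r3:Add1,r4:-1
cycle 5: CDB Add2=-4; issue SUB r1<-Add2 // r0:9,r1:Add2,r2:5,r3:Add1,r4:-1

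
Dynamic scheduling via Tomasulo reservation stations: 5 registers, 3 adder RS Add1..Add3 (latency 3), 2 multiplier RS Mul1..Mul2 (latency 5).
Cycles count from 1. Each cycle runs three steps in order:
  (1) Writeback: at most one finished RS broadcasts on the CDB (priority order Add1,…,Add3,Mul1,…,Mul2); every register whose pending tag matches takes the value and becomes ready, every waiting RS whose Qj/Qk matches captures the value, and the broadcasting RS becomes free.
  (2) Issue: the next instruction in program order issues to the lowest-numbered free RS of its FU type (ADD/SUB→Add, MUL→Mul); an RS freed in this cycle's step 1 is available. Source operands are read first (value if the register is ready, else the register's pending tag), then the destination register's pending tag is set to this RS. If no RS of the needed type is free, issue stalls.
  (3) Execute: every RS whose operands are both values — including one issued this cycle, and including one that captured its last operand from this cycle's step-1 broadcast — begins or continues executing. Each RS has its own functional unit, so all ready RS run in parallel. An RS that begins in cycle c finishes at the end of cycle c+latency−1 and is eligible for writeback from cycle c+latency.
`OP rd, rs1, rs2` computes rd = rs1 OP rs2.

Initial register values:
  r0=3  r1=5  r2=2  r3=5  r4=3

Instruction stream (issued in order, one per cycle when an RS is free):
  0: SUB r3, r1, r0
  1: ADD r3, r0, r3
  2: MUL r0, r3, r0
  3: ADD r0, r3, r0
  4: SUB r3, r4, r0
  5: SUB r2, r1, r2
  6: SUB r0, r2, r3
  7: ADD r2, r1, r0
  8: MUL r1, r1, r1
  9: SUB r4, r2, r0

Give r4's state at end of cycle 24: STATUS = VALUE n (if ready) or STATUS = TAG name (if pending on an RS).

STATUS = TAG Add3

cycle 1: issue SUB r3<-Add1 // r0:3,r1:5,r2:2,r3:Add1,r4:3
cycle 2: issue ADD r3<-Add2 // r0:3,r1:5,r2:2,r3:Add2,r4:3
cycle 3: issue MUL r0<-Mul1 // r0:Mul1,r1:5,r2:2,r3:Add2,r4:3
cycle 4: CDB Add1=2; issue ADD r0<-Add1 // r0:Add1,r1:5,r2:2,r3:Add2,r4:3
cycle 5: issue SUB r3<-Add3 // r0:Add1,r1:5,r2:2,r3:Add3,r4:3
cycle 6: stall // r0:Add1,r1:5,r2:2,r3:Add3,r4:3
cycle 7: CDB Add2=5; issue SUB r2<-Add2 // r0:Add1,r1:5,r2:Add2,r3:Add3,r4:3
cycle 8: stall // r0:Add1,r1:5,r2:Add2,r3:Add3,r4:3
cycle 9: stall // r0:Add1,r1:5,r2:Add2,r3:Add3,r4:3
cycle 10: CDB Add2=3; issue SUB r0<-Add2 // r0:Add2,r1:5,r2:3,r3:Add3,r4:3
cycle 11: stall // r0:Add2,r1:5,r2:3,r3:Add3,r4:3
cycle 12: CDB Mul1=15; stall // r0:Add2,r1:5,r2:3,r3:Add3,r4:3
cycle 13: stall // r0:Add2,r1:5,r2:3,r3:Add3,r4:3
cycle 14: stall // r0:Add2,r1:5,r2:3,r3:Add3,r4:3
cycle 15: CDB Add1=20; issue ADD r2<-Add1 // r0:Add2,r1:5,r2:Add1,r3:Add3,r4:3
cycle 16: issue MUL r1<-Mul1 // r0:Add2,r1:Mul1,r2:Add1,r3:Add3,r4:3
cycle 17: stall // r0:Add2,r1:Mul1,r2:Add1,r3:Add3,r4:3
cycle 18: CDB Add3=-17; issue SUB r4<-Add3 // r0:Add2,r1:Mul1,r2:Add1,r3:-17,r4:Add3
cycle 19: - // r0:Add2,r1:Mul1,r2:Add1,r3:-17,r4:Add3
cycle 20: - // r0:Add2,r1:Mul1,r2:Add1,r3:-17,r4:Add3
cycle 21: CDB Add2=20 // r0:20,r1:Mul1,r2:Add1,r3:-17,r4:Add3
cycle 22: CDB Mul1=25 // r0:20,r1:25,r2:Add1,r3:-17,r4:Add3
cycle 23: - // r0:20,r1:25,r2:Add1,r3:-17,r4:Add3
cycle 24: CDB Add1=25 // r0:20,r1:25,r2:25,r3:-17,r4:Add3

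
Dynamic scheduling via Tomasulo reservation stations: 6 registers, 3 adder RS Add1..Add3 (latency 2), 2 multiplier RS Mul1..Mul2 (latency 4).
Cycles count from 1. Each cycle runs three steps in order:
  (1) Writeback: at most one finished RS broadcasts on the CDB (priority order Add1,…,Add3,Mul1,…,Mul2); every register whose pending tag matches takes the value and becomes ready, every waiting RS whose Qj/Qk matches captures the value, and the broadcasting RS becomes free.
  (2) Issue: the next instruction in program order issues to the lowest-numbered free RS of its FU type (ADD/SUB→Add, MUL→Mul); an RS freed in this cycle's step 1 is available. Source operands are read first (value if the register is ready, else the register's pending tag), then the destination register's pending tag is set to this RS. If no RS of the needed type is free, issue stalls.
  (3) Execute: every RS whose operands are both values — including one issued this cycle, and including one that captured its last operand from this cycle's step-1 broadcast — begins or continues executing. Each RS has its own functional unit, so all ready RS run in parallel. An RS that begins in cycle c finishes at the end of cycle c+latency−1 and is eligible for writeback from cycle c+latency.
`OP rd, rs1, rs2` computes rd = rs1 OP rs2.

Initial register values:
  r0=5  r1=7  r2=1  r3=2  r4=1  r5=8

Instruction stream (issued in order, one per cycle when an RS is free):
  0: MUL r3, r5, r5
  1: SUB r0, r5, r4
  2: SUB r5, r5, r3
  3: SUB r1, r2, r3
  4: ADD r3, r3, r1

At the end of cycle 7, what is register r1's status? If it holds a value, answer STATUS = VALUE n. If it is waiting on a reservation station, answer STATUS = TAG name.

STATUS = VALUE -63

c1: issue MUL r3<-Mul1 | r0:5,r1:7,r2:1,r3:Mul1,r4:1,r5:8
c2: issue SUB r0<-Add1 | r0:Add1,r1:7,r2:1,r3:Mul1,r4:1,r5:8
c3: issue SUB r5<-Add2 | r0:Add1,r1:7,r2:1,r3:Mul1,r4:1,r5:Add2
c4: CDB Add1=7; issue SUB r1<-Add1 | r0:7,r1:Add1,r2:1,r3:Mul1,r4:1,r5:Add2
c5: CDB Mul1=64; issue ADD r3<-Add3 | r0:7,r1:Add1,r2:1,r3:Add3,r4:1,r5:Add2
c6: - | r0:7,r1:Add1,r2:1,r3:Add3,r4:1,r5:Add2
c7: CDB Add1=-63 | r0:7,r1:-63,r2:1,r3:Add3,r4:1,r5:Add2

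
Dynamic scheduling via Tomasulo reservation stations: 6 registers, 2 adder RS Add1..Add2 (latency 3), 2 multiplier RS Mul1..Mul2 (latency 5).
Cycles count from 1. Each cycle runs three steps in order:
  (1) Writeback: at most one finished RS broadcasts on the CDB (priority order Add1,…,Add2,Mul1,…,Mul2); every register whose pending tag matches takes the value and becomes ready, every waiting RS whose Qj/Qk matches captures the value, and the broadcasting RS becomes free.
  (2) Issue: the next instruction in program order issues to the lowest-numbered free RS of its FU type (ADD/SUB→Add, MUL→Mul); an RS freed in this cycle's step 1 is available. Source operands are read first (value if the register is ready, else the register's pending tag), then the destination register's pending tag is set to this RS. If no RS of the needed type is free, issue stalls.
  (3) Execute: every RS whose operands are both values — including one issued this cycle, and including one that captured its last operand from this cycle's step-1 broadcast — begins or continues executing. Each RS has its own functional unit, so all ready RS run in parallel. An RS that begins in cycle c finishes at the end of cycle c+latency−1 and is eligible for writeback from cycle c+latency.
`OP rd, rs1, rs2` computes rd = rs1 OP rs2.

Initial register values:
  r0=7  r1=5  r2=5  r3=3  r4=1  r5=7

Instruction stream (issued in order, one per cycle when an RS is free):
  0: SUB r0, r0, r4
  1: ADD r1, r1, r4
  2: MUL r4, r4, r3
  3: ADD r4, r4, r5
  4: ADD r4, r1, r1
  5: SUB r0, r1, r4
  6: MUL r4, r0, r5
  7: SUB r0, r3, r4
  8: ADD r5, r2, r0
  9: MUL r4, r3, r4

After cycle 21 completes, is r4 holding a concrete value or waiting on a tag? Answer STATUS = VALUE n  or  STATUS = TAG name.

c1: issue SUB r0<-Add1 | r0:Add1,r1:5,r2:5,r3:3,r4:1,r5:7
c2: issue ADD r1<-Add2 | r0:Add1,r1:Add2,r2:5,r3:3,r4:1,r5:7
c3: issue MUL r4<-Mul1 | r0:Add1,r1:Add2,r2:5,r3:3,r4:Mul1,r5:7
c4: CDB Add1=6; issue ADD r4<-Add1 | r0:6,r1:Add2,r2:5,r3:3,r4:Add1,r5:7
c5: CDB Add2=6; issue ADD r4<-Add2 | r0:6,r1:6,r2:5,r3:3,r4:Add2,r5:7
c6: stall | r0:6,r1:6,r2:5,r3:3,r4:Add2,r5:7
c7: stall | r0:6,r1:6,r2:5,r3:3,r4:Add2,r5:7
c8: CDB Add2=12; issue SUB r0<-Add2 | r0:Add2,r1:6,r2:5,r3:3,r4:12,r5:7
c9: CDB Mul1=3; issue MUL r4<-Mul1 | r0:Add2,r1:6,r2:5,r3:3,r4:Mul1,r5:7
c10: stall | r0:Add2,r1:6,r2:5,r3:3,r4:Mul1,r5:7
c11: CDB Add2=-6; issue SUB r0<-Add2 | r0:Add2,r1:6,r2:5,r3:3,r4:Mul1,r5:7
c12: CDB Add1=10; issue ADD r5<-Add1 | r0:Add2,r1:6,r2:5,r3:3,r4:Mul1,r5:Add1
c13: issue MUL r4<-Mul2 | r0:Add2,r1:6,r2:5,r3:3,r4:Mul2,r5:Add1
c14: - | r0:Add2,r1:6,r2:5,r3:3,r4:Mul2,r5:Add1
c15: - | r0:Add2,r1:6,r2:5,r3:3,r4:Mul2,r5:Add1
c16: CDB Mul1=-42 | r0:Add2,r1:6,r2:5,r3:3,r4:Mul2,r5:Add1
c17: - | r0:Add2,r1:6,r2:5,r3:3,r4:Mul2,r5:Add1
c18: - | r0:Add2,r1:6,r2:5,r3:3,r4:Mul2,r5:Add1
c19: CDB Add2=45 | r0:45,r1:6,r2:5,r3:3,r4:Mul2,r5:Add1
c20: - | r0:45,r1:6,r2:5,r3:3,r4:Mul2,r5:Add1
c21: CDB Mul2=-126 | r0:45,r1:6,r2:5,r3:3,r4:-126,r5:Add1

STATUS = VALUE -126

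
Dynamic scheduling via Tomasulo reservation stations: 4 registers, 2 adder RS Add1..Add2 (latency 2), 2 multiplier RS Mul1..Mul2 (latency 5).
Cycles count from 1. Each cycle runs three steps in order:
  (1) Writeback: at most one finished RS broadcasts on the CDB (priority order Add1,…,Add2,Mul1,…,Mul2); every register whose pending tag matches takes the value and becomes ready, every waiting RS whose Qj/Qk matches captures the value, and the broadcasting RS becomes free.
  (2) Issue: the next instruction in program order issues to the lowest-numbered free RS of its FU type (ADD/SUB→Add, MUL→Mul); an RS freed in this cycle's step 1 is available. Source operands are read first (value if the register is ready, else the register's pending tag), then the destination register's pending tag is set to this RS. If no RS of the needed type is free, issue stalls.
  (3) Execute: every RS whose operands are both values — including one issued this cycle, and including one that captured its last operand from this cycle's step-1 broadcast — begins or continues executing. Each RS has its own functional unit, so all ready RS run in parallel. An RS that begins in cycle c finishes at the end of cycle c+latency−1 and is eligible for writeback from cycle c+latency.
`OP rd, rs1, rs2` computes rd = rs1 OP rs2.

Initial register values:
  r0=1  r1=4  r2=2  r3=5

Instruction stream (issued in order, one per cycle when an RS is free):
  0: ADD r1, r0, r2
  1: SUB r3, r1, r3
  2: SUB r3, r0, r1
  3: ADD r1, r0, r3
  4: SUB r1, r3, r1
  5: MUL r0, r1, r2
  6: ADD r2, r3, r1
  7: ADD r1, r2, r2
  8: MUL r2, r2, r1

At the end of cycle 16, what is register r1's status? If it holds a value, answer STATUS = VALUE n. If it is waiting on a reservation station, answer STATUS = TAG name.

c1: issue ADD r1<-Add1 | r0:1,r1:Add1,r2:2,r3:5
c2: issue SUB r3<-Add2 | r0:1,r1:Add1,r2:2,r3:Add2
c3: CDB Add1=3; issue SUB r3<-Add1 | r0:1,r1:3,r2:2,r3:Add1
c4: stall | r0:1,r1:3,r2:2,r3:Add1
c5: CDB Add1=-2; issue ADD r1<-Add1 | r0:1,r1:Add1,r2:2,r3:-2
c6: CDB Add2=-2; issue SUB r1<-Add2 | r0:1,r1:Add2,r2:2,r3:-2
c7: CDB Add1=-1; issue MUL r0<-Mul1 | r0:Mul1,r1:Add2,r2:2,r3:-2
c8: issue ADD r2<-Add1 | r0:Mul1,r1:Add2,r2:Add1,r3:-2
c9: CDB Add2=-1; issue ADD r1<-Add2 | r0:Mul1,r1:Add2,r2:Add1,r3:-2
c10: issue MUL r2<-Mul2 | r0:Mul1,r1:Add2,r2:Mul2,r3:-2
c11: CDB Add1=-3 | r0:Mul1,r1:Add2,r2:Mul2,r3:-2
c12: - | r0:Mul1,r1:Add2,r2:Mul2,r3:-2
c13: CDB Add2=-6 | r0:Mul1,r1:-6,r2:Mul2,r3:-2
c14: CDB Mul1=-2 | r0:-2,r1:-6,r2:Mul2,r3:-2
c15: - | r0:-2,r1:-6,r2:Mul2,r3:-2
c16: - | r0:-2,r1:-6,r2:Mul2,r3:-2

STATUS = VALUE -6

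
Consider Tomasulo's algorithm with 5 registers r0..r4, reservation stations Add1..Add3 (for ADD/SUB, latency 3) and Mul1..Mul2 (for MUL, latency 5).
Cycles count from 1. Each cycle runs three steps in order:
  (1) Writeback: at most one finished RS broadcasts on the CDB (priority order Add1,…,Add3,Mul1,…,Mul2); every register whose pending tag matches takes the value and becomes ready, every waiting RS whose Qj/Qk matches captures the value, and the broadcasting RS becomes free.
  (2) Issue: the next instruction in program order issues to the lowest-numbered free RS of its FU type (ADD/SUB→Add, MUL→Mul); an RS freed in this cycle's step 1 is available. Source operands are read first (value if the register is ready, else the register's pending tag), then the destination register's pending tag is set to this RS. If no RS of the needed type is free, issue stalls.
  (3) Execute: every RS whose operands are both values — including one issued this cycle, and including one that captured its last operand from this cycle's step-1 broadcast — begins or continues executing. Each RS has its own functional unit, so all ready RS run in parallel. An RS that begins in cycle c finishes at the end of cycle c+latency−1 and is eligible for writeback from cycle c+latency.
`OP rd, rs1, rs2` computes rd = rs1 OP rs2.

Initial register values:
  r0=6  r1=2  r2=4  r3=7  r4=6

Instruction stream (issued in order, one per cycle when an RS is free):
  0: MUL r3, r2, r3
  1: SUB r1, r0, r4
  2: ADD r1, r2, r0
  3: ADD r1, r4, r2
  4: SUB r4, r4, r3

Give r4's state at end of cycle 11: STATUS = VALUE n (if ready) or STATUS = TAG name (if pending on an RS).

  c1: issue MUL r3<-Mul1  regs: r0:6,r1:2,r2:4,r3:Mul1,r4:6
  c2: issue SUB r1<-Add1  regs: r0:6,r1:Add1,r2:4,r3:Mul1,r4:6
  c3: issue ADD r1<-Add2  regs: r0:6,r1:Add2,r2:4,r3:Mul1,r4:6
  c4: issue ADD r1<-Add3  regs: r0:6,r1:Add3,r2:4,r3:Mul1,r4:6
  c5: CDB Add1=0; issue SUB r4<-Add1  regs: r0:6,r1:Add3,r2:4,r3:Mul1,r4:Add1
  c6: CDB Add2=10  regs: r0:6,r1:Add3,r2:4,r3:Mul1,r4:Add1
  c7: CDB Add3=10  regs: r0:6,r1:10,r2:4,r3:Mul1,r4:Add1
  c8: CDB Mul1=28  regs: r0:6,r1:10,r2:4,r3:28,r4:Add1
  c9: -  regs: r0:6,r1:10,r2:4,r3:28,r4:Add1
  c10: -  regs: r0:6,r1:10,r2:4,r3:28,r4:Add1
  c11: CDB Add1=-22  regs: r0:6,r1:10,r2:4,r3:28,r4:-22

STATUS = VALUE -22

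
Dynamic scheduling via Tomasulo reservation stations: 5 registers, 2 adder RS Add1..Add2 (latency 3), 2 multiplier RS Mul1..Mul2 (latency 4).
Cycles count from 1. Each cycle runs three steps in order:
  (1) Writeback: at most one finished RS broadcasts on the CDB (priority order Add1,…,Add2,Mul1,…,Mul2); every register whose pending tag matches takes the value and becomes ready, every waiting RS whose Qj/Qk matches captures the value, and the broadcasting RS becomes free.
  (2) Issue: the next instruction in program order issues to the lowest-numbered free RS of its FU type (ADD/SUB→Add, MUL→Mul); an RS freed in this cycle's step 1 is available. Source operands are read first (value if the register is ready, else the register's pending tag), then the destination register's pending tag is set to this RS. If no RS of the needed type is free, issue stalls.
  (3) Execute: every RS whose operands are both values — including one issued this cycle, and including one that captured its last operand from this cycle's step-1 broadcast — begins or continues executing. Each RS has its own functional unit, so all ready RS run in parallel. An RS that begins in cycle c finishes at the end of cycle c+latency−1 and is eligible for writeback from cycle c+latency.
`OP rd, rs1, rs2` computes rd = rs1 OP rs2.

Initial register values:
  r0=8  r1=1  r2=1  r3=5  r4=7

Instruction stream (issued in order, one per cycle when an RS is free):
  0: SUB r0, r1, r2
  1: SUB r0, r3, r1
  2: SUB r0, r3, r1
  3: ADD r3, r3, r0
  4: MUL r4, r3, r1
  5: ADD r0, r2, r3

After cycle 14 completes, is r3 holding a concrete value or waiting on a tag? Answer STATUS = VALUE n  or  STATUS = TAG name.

STATUS = VALUE 9

cycle 1: issue SUB r0<-Add1 // r0:Add1,r1:1,r2:1,r3:5,r4:7
cycle 2: issue SUB r0<-Add2 // r0:Add2,r1:1,r2:1,r3:5,r4:7
cycle 3: stall // r0:Add2,r1:1,r2:1,r3:5,r4:7
cycle 4: CDB Add1=0; issue SUB r0<-Add1 // r0:Add1,r1:1,r2:1,r3:5,r4:7
cycle 5: CDB Add2=4; issue ADD r3<-Add2 // r0:Add1,r1:1,r2:1,r3:Add2,r4:7
cycle 6: issue MUL r4<-Mul1 // r0:Add1,r1:1,r2:1,r3:Add2,r4:Mul1
cycle 7: CDB Add1=4; issue ADD r0<-Add1 // r0:Add1,r1:1,r2:1,r3:Add2,r4:Mul1
cycle 8: - // r0:Add1,r1:1,r2:1,r3:Add2,r4:Mul1
cycle 9: - // r0:Add1,r1:1,r2:1,r3:Add2,r4:Mul1
cycle 10: CDB Add2=9 // r0:Add1,r1:1,r2:1,r3:9,r4:Mul1
cycle 11: - // r0:Add1,r1:1,r2:1,r3:9,r4:Mul1
cycle 12: - // r0:Add1,r1:1,r2:1,r3:9,r4:Mul1
cycle 13: CDB Add1=10 // r0:10,r1:1,r2:1,r3:9,r4:Mul1
cycle 14: CDB Mul1=9 // r0:10,r1:1,r2:1,r3:9,r4:9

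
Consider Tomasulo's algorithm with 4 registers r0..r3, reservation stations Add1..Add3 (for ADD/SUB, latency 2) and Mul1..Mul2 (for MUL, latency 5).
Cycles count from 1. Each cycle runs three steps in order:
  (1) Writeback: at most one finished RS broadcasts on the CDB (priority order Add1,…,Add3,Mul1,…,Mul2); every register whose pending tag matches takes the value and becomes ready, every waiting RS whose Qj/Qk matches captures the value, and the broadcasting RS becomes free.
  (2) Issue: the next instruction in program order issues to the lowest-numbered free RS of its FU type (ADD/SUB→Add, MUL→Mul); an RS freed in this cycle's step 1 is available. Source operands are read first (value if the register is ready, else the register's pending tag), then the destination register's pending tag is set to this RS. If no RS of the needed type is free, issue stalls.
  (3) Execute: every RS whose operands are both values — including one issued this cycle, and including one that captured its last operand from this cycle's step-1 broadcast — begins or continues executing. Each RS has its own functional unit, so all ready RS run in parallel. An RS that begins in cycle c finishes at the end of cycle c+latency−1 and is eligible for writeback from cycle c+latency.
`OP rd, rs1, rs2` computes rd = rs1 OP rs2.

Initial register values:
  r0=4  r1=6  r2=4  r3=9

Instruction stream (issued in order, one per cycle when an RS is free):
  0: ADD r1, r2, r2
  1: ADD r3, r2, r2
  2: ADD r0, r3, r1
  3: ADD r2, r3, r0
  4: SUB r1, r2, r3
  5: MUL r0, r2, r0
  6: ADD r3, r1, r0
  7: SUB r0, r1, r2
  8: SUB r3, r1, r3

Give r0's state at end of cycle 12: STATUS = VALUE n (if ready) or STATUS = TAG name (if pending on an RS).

STATUS = VALUE -8

c1: issue ADD r1<-Add1 | r0:4,r1:Add1,r2:4,r3:9
c2: issue ADD r3<-Add2 | r0:4,r1:Add1,r2:4,r3:Add2
c3: CDB Add1=8; issue ADD r0<-Add1 | r0:Add1,r1:8,r2:4,r3:Add2
c4: CDB Add2=8; issue ADD r2<-Add2 | r0:Add1,r1:8,r2:Add2,r3:8
c5: issue SUB r1<-Add3 | r0:Add1,r1:Add3,r2:Add2,r3:8
c6: CDB Add1=16; issue MUL r0<-Mul1 | r0:Mul1,r1:Add3,r2:Add2,r3:8
c7: issue ADD r3<-Add1 | r0:Mul1,r1:Add3,r2:Add2,r3:Add1
c8: CDB Add2=24; issue SUB r0<-Add2 | r0:Add2,r1:Add3,r2:24,r3:Add1
c9: stall | r0:Add2,r1:Add3,r2:24,r3:Add1
c10: CDB Add3=16; issue SUB r3<-Add3 | r0:Add2,r1:16,r2:24,r3:Add3
c11: - | r0:Add2,r1:16,r2:24,r3:Add3
c12: CDB Add2=-8 | r0:-8,r1:16,r2:24,r3:Add3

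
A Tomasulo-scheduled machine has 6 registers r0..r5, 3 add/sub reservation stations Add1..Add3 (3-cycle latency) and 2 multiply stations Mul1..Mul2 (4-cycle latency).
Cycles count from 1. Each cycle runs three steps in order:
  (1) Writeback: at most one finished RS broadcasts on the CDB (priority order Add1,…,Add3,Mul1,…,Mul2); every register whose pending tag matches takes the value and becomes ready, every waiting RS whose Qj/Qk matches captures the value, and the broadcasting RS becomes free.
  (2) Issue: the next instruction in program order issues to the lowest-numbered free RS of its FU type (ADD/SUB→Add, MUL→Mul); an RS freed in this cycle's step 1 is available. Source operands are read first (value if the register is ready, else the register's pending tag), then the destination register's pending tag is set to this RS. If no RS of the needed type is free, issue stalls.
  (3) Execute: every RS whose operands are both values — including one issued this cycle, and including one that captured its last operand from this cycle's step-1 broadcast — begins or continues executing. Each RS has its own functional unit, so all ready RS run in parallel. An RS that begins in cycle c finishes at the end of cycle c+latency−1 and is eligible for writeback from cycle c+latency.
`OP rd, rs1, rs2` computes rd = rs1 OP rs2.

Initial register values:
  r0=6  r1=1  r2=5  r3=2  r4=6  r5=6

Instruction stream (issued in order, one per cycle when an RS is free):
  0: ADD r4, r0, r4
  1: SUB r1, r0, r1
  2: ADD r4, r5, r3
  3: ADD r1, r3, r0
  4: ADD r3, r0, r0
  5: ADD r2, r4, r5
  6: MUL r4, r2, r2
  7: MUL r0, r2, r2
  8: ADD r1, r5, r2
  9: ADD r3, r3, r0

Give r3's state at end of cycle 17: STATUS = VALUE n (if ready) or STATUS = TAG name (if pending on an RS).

STATUS = VALUE 208

c1: issue ADD r4<-Add1 | r0:6,r1:1,r2:5,r3:2,r4:Add1,r5:6
c2: issue SUB r1<-Add2 | r0:6,r1:Add2,r2:5,r3:2,r4:Add1,r5:6
c3: issue ADD r4<-Add3 | r0:6,r1:Add2,r2:5,r3:2,r4:Add3,r5:6
c4: CDB Add1=12; issue ADD r1<-Add1 | r0:6,r1:Add1,r2:5,r3:2,r4:Add3,r5:6
c5: CDB Add2=5; issue ADD r3<-Add2 | r0:6,r1:Add1,r2:5,r3:Add2,r4:Add3,r5:6
c6: CDB Add3=8; issue ADD r2<-Add3 | r0:6,r1:Add1,r2:Add3,r3:Add2,r4:8,r5:6
c7: CDB Add1=8; issue MUL r4<-Mul1 | r0:6,r1:8,r2:Add3,r3:Add2,r4:Mul1,r5:6
c8: CDB Add2=12; issue MUL r0<-Mul2 | r0:Mul2,r1:8,r2:Add3,r3:12,r4:Mul1,r5:6
c9: CDB Add3=14; issue ADD r1<-Add1 | r0:Mul2,r1:Add1,r2:14,r3:12,r4:Mul1,r5:6
c10: issue ADD r3<-Add2 | r0:Mul2,r1:Add1,r2:14,r3:Add2,r4:Mul1,r5:6
c11: - | r0:Mul2,r1:Add1,r2:14,r3:Add2,r4:Mul1,r5:6
c12: CDB Add1=20 | r0:Mul2,r1:20,r2:14,r3:Add2,r4:Mul1,r5:6
c13: CDB Mul1=196 | r0:Mul2,r1:20,r2:14,r3:Add2,r4:196,r5:6
c14: CDB Mul2=196 | r0:196,r1:20,r2:14,r3:Add2,r4:196,r5:6
c15: - | r0:196,r1:20,r2:14,r3:Add2,r4:196,r5:6
c16: - | r0:196,r1:20,r2:14,r3:Add2,r4:196,r5:6
c17: CDB Add2=208 | r0:196,r1:20,r2:14,r3:208,r4:196,r5:6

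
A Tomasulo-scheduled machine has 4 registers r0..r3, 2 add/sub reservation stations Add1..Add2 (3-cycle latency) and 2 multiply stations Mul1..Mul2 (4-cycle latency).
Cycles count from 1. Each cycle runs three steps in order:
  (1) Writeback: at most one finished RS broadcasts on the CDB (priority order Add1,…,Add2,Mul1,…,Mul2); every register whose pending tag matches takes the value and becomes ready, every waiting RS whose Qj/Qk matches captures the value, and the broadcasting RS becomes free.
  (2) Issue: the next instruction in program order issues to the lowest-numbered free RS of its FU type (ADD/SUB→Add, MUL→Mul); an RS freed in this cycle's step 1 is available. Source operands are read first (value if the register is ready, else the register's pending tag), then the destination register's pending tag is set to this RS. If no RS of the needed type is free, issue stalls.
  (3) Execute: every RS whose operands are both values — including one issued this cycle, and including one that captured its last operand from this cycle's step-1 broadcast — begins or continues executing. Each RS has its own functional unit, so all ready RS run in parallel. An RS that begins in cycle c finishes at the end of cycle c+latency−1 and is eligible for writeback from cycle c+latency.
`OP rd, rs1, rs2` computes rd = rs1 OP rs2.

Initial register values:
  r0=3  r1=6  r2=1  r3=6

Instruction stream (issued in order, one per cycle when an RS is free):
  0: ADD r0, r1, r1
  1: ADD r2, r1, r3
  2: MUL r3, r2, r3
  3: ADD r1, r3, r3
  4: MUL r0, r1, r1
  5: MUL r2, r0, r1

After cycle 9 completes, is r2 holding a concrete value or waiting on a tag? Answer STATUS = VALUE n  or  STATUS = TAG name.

STATUS = TAG Mul1

cycle 1: issue ADD r0<-Add1 // r0:Add1,r1:6,r2:1,r3:6
cycle 2: issue ADD r2<-Add2 // r0:Add1,r1:6,r2:Add2,r3:6
cycle 3: issue MUL r3<-Mul1 // r0:Add1,r1:6,r2:Add2,r3:Mul1
cycle 4: CDB Add1=12; issue ADD r1<-Add1 // r0:12,r1:Add1,r2:Add2,r3:Mul1
cycle 5: CDB Add2=12; issue MUL r0<-Mul2 // r0:Mul2,r1:Add1,r2:12,r3:Mul1
cycle 6: stall // r0:Mul2,r1:Add1,r2:12,r3:Mul1
cycle 7: stall // r0:Mul2,r1:Add1,r2:12,r3:Mul1
cycle 8: stall // r0:Mul2,r1:Add1,r2:12,r3:Mul1
cycle 9: CDB Mul1=72; issue MUL r2<-Mul1 // r0:Mul2,r1:Add1,r2:Mul1,r3:72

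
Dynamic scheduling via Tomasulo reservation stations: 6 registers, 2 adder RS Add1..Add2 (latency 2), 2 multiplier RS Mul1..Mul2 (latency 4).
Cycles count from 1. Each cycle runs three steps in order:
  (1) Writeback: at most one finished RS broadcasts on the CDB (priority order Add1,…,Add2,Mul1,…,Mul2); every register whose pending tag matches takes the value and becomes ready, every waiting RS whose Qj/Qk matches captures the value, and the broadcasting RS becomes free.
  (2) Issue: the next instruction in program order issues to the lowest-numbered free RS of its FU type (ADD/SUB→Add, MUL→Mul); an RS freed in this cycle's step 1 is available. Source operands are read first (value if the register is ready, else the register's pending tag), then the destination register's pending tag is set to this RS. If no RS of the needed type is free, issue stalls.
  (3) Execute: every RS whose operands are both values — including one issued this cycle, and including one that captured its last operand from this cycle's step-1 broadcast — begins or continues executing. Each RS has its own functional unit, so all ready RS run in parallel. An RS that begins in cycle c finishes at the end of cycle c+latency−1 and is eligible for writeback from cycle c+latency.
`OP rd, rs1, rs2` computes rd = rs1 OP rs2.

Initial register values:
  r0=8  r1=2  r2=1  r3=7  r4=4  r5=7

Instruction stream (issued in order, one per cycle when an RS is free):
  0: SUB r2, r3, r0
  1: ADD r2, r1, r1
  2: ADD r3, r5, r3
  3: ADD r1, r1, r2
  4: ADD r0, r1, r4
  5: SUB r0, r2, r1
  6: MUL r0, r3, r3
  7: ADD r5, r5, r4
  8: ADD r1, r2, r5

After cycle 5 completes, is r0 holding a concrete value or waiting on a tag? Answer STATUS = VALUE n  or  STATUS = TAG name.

STATUS = TAG Add1

cycle 1: issue SUB r2<-Add1 // r0:8,r1:2,r2:Add1,r3:7,r4:4,r5:7
cycle 2: issue ADD r2<-Add2 // r0:8,r1:2,r2:Add2,r3:7,r4:4,r5:7
cycle 3: CDB Add1=-1; issue ADD r3<-Add1 // r0:8,r1:2,r2:Add2,r3:Add1,r4:4,r5:7
cycle 4: CDB Add2=4; issue ADD r1<-Add2 // r0:8,r1:Add2,r2:4,r3:Add1,r4:4,r5:7
cycle 5: CDB Add1=14; issue ADD r0<-Add1 // r0:Add1,r1:Add2,r2:4,r3:14,r4:4,r5:7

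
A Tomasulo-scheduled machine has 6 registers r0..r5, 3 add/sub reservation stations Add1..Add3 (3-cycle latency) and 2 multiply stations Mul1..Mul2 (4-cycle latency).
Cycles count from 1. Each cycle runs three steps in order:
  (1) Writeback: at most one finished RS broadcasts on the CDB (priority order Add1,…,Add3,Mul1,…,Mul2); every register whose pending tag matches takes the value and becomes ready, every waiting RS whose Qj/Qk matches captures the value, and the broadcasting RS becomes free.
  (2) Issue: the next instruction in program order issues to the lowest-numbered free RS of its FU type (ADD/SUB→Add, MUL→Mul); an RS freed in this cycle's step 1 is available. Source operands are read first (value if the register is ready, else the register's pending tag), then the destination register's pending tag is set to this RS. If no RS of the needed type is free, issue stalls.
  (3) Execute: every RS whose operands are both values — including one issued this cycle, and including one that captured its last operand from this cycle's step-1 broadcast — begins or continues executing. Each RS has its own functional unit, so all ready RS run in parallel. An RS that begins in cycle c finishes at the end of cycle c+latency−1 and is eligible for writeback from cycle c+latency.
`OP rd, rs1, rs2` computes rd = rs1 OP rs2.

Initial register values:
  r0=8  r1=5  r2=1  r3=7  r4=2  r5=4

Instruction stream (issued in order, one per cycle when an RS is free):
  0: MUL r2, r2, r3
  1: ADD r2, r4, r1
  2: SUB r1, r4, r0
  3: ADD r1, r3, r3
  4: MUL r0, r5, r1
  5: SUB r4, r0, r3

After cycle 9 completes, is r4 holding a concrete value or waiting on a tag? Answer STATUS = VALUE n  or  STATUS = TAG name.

STATUS = TAG Add1

c1: issue MUL r2<-Mul1 | r0:8,r1:5,r2:Mul1,r3:7,r4:2,r5:4
c2: issue ADD r2<-Add1 | r0:8,r1:5,r2:Add1,r3:7,r4:2,r5:4
c3: issue SUB r1<-Add2 | r0:8,r1:Add2,r2:Add1,r3:7,r4:2,r5:4
c4: issue ADD r1<-Add3 | r0:8,r1:Add3,r2:Add1,r3:7,r4:2,r5:4
c5: CDB Add1=7; issue MUL r0<-Mul2 | r0:Mul2,r1:Add3,r2:7,r3:7,r4:2,r5:4
c6: CDB Add2=-6; issue SUB r4<-Add1 | r0:Mul2,r1:Add3,r2:7,r3:7,r4:Add1,r5:4
c7: CDB Add3=14 | r0:Mul2,r1:14,r2:7,r3:7,r4:Add1,r5:4
c8: CDB Mul1=7 | r0:Mul2,r1:14,r2:7,r3:7,r4:Add1,r5:4
c9: - | r0:Mul2,r1:14,r2:7,r3:7,r4:Add1,r5:4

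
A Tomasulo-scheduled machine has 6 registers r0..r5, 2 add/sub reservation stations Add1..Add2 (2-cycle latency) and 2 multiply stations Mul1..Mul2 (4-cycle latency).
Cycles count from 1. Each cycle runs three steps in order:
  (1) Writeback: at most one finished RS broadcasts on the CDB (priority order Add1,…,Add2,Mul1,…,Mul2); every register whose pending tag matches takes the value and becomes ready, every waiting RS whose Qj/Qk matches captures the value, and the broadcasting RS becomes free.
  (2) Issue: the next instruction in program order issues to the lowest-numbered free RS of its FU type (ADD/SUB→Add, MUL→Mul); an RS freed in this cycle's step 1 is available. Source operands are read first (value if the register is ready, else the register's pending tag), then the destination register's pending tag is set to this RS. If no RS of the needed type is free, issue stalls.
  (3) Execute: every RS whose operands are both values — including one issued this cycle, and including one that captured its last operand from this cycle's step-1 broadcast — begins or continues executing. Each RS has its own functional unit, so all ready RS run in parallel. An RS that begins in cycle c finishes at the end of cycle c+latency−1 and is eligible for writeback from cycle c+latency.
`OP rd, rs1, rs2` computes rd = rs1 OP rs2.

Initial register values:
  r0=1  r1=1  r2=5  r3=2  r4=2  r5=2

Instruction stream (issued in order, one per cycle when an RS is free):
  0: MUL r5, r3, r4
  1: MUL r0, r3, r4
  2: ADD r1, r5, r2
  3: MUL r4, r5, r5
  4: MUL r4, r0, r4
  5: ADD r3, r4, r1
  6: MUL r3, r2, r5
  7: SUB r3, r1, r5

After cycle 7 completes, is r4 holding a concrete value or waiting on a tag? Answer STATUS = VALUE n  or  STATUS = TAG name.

STATUS = TAG Mul2

  c1: issue MUL r5<-Mul1  regs: r0:1,r1:1,r2:5,r3:2,r4:2,r5:Mul1
  c2: issue MUL r0<-Mul2  regs: r0:Mul2,r1:1,r2:5,r3:2,r4:2,r5:Mul1
  c3: issue ADD r1<-Add1  regs: r0:Mul2,r1:Add1,r2:5,r3:2,r4:2,r5:Mul1
  c4: stall  regs: r0:Mul2,r1:Add1,r2:5,r3:2,r4:2,r5:Mul1
  c5: CDB Mul1=4; issue MUL r4<-Mul1  regs: r0:Mul2,r1:Add1,r2:5,r3:2,r4:Mul1,r5:4
  c6: CDB Mul2=4; issue MUL r4<-Mul2  regs: r0:4,r1:Add1,r2:5,r3:2,r4:Mul2,r5:4
  c7: CDB Add1=9; issue ADD r3<-Add1  regs: r0:4,r1:9,r2:5,r3:Add1,r4:Mul2,r5:4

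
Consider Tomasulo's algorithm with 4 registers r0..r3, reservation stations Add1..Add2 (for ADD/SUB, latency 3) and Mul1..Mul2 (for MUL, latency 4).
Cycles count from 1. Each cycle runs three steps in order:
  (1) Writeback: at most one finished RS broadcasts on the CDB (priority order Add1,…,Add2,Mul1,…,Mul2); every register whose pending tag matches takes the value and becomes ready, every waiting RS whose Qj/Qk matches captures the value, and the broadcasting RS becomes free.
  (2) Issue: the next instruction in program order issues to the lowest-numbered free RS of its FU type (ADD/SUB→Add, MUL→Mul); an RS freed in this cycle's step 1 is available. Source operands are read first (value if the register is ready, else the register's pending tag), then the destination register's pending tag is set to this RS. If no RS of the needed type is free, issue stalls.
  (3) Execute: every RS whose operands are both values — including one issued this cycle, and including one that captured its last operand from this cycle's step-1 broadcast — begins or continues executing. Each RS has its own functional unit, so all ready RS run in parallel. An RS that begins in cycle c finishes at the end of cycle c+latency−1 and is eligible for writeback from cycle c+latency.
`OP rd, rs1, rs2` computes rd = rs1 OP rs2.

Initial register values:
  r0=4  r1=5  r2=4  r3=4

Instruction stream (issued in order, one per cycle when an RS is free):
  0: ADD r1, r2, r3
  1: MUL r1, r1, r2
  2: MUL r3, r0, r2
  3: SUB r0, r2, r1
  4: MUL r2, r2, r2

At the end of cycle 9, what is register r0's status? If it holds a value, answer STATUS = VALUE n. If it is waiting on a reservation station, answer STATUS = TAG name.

STATUS = TAG Add1

c1: issue ADD r1<-Add1 | r0:4,r1:Add1,r2:4,r3:4
c2: issue MUL r1<-Mul1 | r0:4,r1:Mul1,r2:4,r3:4
c3: issue MUL r3<-Mul2 | r0:4,r1:Mul1,r2:4,r3:Mul2
c4: CDB Add1=8; issue SUB r0<-Add1 | r0:Add1,r1:Mul1,r2:4,r3:Mul2
c5: stall | r0:Add1,r1:Mul1,r2:4,r3:Mul2
c6: stall | r0:Add1,r1:Mul1,r2:4,r3:Mul2
c7: CDB Mul2=16; issue MUL r2<-Mul2 | r0:Add1,r1:Mul1,r2:Mul2,r3:16
c8: CDB Mul1=32 | r0:Add1,r1:32,r2:Mul2,r3:16
c9: - | r0:Add1,r1:32,r2:Mul2,r3:16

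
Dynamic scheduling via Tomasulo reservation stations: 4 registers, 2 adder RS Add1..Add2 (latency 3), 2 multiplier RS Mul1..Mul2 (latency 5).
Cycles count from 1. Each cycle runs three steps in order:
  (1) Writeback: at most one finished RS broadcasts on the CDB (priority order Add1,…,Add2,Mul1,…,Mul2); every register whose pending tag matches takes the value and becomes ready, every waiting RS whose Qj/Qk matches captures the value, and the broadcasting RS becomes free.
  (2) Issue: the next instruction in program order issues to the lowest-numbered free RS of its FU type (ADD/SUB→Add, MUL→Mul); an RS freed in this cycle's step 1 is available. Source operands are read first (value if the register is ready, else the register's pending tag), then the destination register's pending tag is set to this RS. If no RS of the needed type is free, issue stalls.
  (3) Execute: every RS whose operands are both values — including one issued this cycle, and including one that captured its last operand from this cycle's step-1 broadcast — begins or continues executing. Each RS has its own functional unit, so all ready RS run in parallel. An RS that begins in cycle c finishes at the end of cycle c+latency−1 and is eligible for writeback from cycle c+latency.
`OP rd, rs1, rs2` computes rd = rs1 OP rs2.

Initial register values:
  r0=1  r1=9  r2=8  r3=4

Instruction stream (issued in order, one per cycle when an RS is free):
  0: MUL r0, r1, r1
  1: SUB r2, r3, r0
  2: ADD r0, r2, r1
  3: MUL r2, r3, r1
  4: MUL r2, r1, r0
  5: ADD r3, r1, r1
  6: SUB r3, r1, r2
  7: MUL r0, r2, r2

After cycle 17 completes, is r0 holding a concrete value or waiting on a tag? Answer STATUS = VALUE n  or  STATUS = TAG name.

c1: issue MUL r0<-Mul1 | r0:Mul1,r1:9,r2:8,r3:4
c2: issue SUB r2<-Add1 | r0:Mul1,r1:9,r2:Add1,r3:4
c3: issue ADD r0<-Add2 | r0:Add2,r1:9,r2:Add1,r3:4
c4: issue MUL r2<-Mul2 | r0:Add2,r1:9,r2:Mul2,r3:4
c5: stall | r0:Add2,r1:9,r2:Mul2,r3:4
c6: CDB Mul1=81; issue MUL r2<-Mul1 | r0:Add2,r1:9,r2:Mul1,r3:4
c7: stall | r0:Add2,r1:9,r2:Mul1,r3:4
c8: stall | r0:Add2,r1:9,r2:Mul1,r3:4
c9: CDB Add1=-77; issue ADD r3<-Add1 | r0:Add2,r1:9,r2:Mul1,r3:Add1
c10: CDB Mul2=36; stall | r0:Add2,r1:9,r2:Mul1,r3:Add1
c11: stall | r0:Add2,r1:9,r2:Mul1,r3:Add1
c12: CDB Add1=18; issue SUB r3<-Add1 | r0:Add2,r1:9,r2:Mul1,r3:Add1
c13: CDB Add2=-68; issue MUL r0<-Mul2 | r0:Mul2,r1:9,r2:Mul1,r3:Add1
c14: - | r0:Mul2,r1:9,r2:Mul1,r3:Add1
c15: - | r0:Mul2,r1:9,r2:Mul1,r3:Add1
c16: - | r0:Mul2,r1:9,r2:Mul1,r3:Add1
c17: - | r0:Mul2,r1:9,r2:Mul1,r3:Add1

STATUS = TAG Mul2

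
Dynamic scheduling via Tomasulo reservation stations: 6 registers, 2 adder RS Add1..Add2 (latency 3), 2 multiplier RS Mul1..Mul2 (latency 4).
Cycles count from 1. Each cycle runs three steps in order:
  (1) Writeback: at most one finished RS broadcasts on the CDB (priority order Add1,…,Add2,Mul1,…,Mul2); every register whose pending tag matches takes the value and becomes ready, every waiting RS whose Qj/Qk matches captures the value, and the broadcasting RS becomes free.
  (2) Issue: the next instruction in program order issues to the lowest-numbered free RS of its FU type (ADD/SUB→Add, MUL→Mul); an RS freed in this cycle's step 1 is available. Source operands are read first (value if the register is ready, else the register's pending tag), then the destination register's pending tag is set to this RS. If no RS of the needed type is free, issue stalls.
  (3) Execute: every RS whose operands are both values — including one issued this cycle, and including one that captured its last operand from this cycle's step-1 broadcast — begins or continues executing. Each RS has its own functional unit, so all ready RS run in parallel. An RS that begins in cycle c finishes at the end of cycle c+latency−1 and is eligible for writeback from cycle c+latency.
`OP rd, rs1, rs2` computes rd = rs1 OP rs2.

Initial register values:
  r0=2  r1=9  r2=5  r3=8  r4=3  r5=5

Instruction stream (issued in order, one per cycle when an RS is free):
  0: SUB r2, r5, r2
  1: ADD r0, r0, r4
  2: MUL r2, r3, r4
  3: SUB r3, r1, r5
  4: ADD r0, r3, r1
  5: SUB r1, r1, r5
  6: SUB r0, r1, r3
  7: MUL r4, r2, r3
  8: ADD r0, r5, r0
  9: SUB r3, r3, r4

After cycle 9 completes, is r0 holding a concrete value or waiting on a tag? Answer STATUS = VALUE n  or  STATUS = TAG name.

STATUS = TAG Add2

  c1: issue SUB r2<-Add1  regs: r0:2,r1:9,r2:Add1,r3:8,r4:3,r5:5
  c2: issue ADD r0<-Add2  regs: r0:Add2,r1:9,r2:Add1,r3:8,r4:3,r5:5
  c3: issue MUL r2<-Mul1  regs: r0:Add2,r1:9,r2:Mul1,r3:8,r4:3,r5:5
  c4: CDB Add1=0; issue SUB r3<-Add1  regs: r0:Add2,r1:9,r2:Mul1,r3:Add1,r4:3,r5:5
  c5: CDB Add2=5; issue ADD r0<-Add2  regs: r0:Add2,r1:9,r2:Mul1,r3:Add1,r4:3,r5:5
  c6: stall  regs: r0:Add2,r1:9,r2:Mul1,r3:Add1,r4:3,r5:5
  c7: CDB Add1=4; issue SUB r1<-Add1  regs: r0:Add2,r1:Add1,r2:Mul1,r3:4,r4:3,r5:5
  c8: CDB Mul1=24; stall  regs: r0:Add2,r1:Add1,r2:24,r3:4,r4:3,r5:5
  c9: stall  regs: r0:Add2,r1:Add1,r2:24,r3:4,r4:3,r5:5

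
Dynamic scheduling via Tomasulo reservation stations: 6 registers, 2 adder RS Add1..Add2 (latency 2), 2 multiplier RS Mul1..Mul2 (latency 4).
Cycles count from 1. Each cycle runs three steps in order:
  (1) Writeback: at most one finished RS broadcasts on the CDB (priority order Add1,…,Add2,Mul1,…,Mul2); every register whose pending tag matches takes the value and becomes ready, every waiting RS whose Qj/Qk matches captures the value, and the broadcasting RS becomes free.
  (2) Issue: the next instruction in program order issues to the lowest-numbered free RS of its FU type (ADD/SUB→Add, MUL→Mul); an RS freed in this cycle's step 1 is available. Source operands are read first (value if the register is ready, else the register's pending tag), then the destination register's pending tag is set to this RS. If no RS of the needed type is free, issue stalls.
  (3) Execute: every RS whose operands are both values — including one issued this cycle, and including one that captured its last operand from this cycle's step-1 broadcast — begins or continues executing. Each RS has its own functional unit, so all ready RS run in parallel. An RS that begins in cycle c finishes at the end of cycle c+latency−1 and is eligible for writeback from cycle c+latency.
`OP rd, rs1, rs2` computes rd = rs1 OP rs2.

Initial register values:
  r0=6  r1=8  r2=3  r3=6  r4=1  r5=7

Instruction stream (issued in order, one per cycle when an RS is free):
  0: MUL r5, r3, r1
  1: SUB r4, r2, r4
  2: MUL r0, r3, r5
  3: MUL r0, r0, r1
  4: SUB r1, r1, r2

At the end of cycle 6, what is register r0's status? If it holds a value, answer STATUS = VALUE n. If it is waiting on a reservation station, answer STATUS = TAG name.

cycle 1: issue MUL r5<-Mul1 // r0:6,r1:8,r2:3,r3:6,r4:1,r5:Mul1
cycle 2: issue SUB r4<-Add1 // r0:6,r1:8,r2:3,r3:6,r4:Add1,r5:Mul1
cycle 3: issue MUL r0<-Mul2 // r0:Mul2,r1:8,r2:3,r3:6,r4:Add1,r5:Mul1
cycle 4: CDB Add1=2; stall // r0:Mul2,r1:8,r2:3,r3:6,r4:2,r5:Mul1
cycle 5: CDB Mul1=48; issue MUL r0<-Mul1 // r0:Mul1,r1:8,r2:3,r3:6,r4:2,r5:48
cycle 6: issue SUB r1<-Add1 // r0:Mul1,r1:Add1,r2:3,r3:6,r4:2,r5:48

STATUS = TAG Mul1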